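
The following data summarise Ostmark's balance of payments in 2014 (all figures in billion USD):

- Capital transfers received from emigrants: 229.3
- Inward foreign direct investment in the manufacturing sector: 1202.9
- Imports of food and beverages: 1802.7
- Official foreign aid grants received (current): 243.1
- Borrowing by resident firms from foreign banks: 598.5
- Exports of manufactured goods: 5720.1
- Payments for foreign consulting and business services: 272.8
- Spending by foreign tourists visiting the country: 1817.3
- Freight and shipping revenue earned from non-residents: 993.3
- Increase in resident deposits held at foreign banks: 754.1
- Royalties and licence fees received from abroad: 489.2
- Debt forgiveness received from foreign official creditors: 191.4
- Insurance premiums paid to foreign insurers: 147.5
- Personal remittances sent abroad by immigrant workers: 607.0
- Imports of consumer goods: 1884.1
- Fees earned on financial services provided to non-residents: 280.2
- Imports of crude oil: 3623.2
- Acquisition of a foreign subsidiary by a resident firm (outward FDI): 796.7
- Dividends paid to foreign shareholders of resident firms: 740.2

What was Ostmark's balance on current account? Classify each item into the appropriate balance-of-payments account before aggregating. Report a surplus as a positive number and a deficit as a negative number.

465.7

Goods: -3623.2 - 1802.7 + 5720.1 - 1884.1 = -1589.9
Services: 489.2 - 272.8 + 1817.3 + 280.2 + 993.3 - 147.5 = 3159.7
Primary income: -740.2
Secondary income: -607.0 + 243.1 = -363.9
Current account = (-1589.9) + 3159.7 + (-740.2) + (-363.9) = 465.7
(Excluded from the current account — capital account: capital transfers received from emigrants 229.3, debt forgiveness received from foreign official creditors 191.4; financial account: inward foreign direct investment in the manufacturing sector 1202.9, borrowing by resident firms from foreign banks 598.5, increase in resident deposits held at foreign banks 754.1, acquisition of a foreign subsidiary by a resident firm (outward FDI) 796.7.)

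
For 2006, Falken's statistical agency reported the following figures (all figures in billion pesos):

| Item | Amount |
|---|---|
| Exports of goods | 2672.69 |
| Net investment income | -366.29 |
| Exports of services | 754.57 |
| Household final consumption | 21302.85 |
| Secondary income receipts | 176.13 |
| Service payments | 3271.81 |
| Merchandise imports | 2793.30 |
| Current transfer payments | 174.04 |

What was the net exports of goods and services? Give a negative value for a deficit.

-2637.85

Goods balance = 2672.69 - 2793.30 = -120.61
Services balance = 754.57 - 3271.81 = -2517.24
Trade balance (goods + services) = -120.61 + (-2517.24) = -2637.85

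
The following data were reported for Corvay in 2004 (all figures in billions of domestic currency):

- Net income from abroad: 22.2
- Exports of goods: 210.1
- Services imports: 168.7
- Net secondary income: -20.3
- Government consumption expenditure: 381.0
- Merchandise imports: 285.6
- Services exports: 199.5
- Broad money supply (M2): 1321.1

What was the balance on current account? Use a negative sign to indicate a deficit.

-42.8

Goods balance = 210.1 - 285.6 = -75.5
Services balance = 199.5 - 168.7 = 30.8
Trade balance (goods + services) = -75.5 + 30.8 = -44.7
Net primary income = 22.2
Net secondary income = -20.3
Current account = -44.7 + 22.2 + (-20.3) = -42.8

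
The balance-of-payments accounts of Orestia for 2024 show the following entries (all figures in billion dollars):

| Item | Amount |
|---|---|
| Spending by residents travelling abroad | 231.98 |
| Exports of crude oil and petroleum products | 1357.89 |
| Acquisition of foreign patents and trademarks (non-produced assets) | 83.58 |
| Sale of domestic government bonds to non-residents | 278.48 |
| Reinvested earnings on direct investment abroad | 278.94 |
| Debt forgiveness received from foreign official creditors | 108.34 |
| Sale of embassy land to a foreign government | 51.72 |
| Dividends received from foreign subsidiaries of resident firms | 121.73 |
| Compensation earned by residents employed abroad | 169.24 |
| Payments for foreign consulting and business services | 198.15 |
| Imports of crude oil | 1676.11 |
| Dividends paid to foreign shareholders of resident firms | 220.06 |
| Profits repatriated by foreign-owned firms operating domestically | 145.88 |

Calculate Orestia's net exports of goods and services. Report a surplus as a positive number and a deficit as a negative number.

Goods: 1357.89 - 1676.11 = -318.22
Services: -198.15 - 231.98 = -430.13
Trade balance = -318.22 + (-430.13) = -748.35
(Excluded from the trade balance — capital account: acquisition of foreign patents and trademarks (non-produced assets) 83.58, debt forgiveness received from foreign official creditors 108.34, sale of embassy land to a foreign government 51.72; financial account: sale of domestic government bonds to non-residents 278.48; primary income: reinvested earnings on direct investment abroad 278.94, dividends received from foreign subsidiaries of resident firms 121.73, compensation earned by residents employed abroad 169.24, dividends paid to foreign shareholders of resident firms 220.06, profits repatriated by foreign-owned firms operating domestically 145.88.)

-748.35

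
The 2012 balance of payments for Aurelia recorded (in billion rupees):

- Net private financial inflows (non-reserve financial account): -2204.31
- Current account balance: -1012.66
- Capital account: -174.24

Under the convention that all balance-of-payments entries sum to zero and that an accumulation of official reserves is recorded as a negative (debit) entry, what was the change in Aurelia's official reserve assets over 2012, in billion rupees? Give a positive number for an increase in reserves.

-3391.21

Official reserve transactions balance = -((-1012.66) + (-174.24) + (-2204.31)) = 3391.21
An accumulation of reserves is recorded as a debit (negative entry), so the change in the stock of reserves is the negative of that balance.
Change in official reserves = -(3391.21) = -3391.21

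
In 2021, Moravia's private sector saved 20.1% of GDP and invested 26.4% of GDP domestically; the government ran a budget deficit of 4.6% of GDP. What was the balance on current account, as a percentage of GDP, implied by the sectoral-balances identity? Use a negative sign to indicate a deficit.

-10.9

By the sectoral-balances identity, CA = (S_private - I) + (T - G).
Private balance = 20.1 - 26.4 = -6.3
Government balance (T - G) = -4.6
CA = -6.3 + (-4.6) = -10.9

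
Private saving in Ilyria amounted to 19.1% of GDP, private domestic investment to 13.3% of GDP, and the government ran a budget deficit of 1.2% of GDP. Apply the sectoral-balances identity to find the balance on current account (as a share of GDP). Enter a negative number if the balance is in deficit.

4.6

By the sectoral-balances identity, CA = (S_private - I) + (T - G).
Private balance = 19.1 - 13.3 = 5.8
Government balance (T - G) = -1.2
CA = 5.8 + (-1.2) = 4.6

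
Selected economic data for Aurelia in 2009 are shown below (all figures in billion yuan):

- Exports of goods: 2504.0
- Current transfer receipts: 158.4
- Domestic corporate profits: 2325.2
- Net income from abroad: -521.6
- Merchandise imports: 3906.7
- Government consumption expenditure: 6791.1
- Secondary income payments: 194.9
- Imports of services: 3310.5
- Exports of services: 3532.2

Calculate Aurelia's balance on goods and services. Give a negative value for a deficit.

Goods balance = 2504.0 - 3906.7 = -1402.7
Services balance = 3532.2 - 3310.5 = 221.7
Trade balance (goods + services) = -1402.7 + 221.7 = -1181.0

-1181.0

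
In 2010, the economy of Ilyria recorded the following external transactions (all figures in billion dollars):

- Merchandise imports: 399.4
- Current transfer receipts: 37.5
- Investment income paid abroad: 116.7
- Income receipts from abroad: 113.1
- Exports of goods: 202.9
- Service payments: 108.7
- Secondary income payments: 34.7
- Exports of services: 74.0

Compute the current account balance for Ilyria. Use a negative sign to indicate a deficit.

Goods balance = 202.9 - 399.4 = -196.5
Services balance = 74.0 - 108.7 = -34.7
Trade balance (goods + services) = -196.5 + (-34.7) = -231.2
Net primary income = 113.1 - 116.7 = -3.6
Net secondary income = 37.5 - 34.7 = 2.8
Current account = -231.2 + (-3.6) + 2.8 = -232.0

-232.0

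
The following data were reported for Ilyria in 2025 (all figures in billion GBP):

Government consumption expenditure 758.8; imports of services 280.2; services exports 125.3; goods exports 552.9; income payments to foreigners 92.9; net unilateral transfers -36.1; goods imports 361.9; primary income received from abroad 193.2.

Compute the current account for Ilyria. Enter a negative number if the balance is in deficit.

100.3

Goods balance = 552.9 - 361.9 = 191.0
Services balance = 125.3 - 280.2 = -154.9
Trade balance (goods + services) = 191.0 + (-154.9) = 36.1
Net primary income = 193.2 - 92.9 = 100.3
Net secondary income = -36.1
Current account = 36.1 + 100.3 + (-36.1) = 100.3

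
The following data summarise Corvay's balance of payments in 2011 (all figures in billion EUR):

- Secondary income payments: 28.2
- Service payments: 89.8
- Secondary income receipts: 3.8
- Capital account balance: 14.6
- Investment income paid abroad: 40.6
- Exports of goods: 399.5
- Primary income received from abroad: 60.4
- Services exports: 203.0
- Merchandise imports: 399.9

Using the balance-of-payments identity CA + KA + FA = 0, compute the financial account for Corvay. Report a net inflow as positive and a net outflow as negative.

Goods balance = 399.5 - 399.9 = -0.4
Services balance = 203.0 - 89.8 = 113.2
Trade balance (goods + services) = -0.4 + 113.2 = 112.8
Net primary income = 60.4 - 40.6 = 19.8
Net secondary income = 3.8 - 28.2 = -24.4
Current account = 112.8 + 19.8 + (-24.4) = 108.2
Financial account = -(108.2 + 14.6) = -122.8

-122.8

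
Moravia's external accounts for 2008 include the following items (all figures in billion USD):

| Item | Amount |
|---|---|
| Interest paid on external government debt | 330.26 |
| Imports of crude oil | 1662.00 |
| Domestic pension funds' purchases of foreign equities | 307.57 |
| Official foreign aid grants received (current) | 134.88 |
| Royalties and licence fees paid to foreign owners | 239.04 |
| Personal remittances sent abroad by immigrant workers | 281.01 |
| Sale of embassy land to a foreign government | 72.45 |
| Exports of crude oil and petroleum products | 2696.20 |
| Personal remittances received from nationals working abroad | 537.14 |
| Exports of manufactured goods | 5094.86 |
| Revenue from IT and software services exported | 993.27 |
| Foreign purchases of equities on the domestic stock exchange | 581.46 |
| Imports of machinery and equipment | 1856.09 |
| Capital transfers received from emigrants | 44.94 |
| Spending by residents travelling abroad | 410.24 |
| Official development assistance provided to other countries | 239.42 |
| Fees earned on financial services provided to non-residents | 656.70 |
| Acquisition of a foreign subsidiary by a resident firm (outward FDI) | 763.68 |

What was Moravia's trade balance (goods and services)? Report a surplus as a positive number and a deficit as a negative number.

5273.66

Goods: 5094.86 - 1662.00 + 2696.20 - 1856.09 = 4272.97
Services: 656.70 + 993.27 - 410.24 - 239.04 = 1000.69
Trade balance = 4272.97 + 1000.69 = 5273.66
(Excluded from the trade balance — primary income: interest paid on external government debt 330.26; financial account: domestic pension funds' purchases of foreign equities 307.57, foreign purchases of equities on the domestic stock exchange 581.46, acquisition of a foreign subsidiary by a resident firm (outward FDI) 763.68; secondary income: official foreign aid grants received (current) 134.88, personal remittances sent abroad by immigrant workers 281.01, personal remittances received from nationals working abroad 537.14, official development assistance provided to other countries 239.42; capital account: sale of embassy land to a foreign government 72.45, capital transfers received from emigrants 44.94.)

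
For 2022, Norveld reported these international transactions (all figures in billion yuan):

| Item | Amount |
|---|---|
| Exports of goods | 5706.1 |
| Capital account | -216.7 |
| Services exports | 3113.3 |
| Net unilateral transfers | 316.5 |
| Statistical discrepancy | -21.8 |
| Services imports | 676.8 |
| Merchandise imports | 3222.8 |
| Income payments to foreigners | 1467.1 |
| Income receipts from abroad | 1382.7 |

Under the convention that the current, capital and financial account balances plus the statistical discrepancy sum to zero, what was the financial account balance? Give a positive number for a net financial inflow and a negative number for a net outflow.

-4913.4

Goods balance = 5706.1 - 3222.8 = 2483.3
Services balance = 3113.3 - 676.8 = 2436.5
Trade balance (goods + services) = 2483.3 + 2436.5 = 4919.8
Net primary income = 1382.7 - 1467.1 = -84.4
Net secondary income = 316.5
Current account = 4919.8 + (-84.4) + 316.5 = 5151.9
Financial account = -(5151.9 + (-216.7) + (-21.8)) = -4913.4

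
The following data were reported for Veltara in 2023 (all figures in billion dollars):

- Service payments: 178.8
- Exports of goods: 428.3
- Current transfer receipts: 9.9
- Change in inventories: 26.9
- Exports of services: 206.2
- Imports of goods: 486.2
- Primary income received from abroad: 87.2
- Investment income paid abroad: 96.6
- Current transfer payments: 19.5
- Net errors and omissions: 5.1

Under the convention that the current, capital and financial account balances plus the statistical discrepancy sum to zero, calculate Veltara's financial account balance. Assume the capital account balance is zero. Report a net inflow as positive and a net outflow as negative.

44.4

Goods balance = 428.3 - 486.2 = -57.9
Services balance = 206.2 - 178.8 = 27.4
Trade balance (goods + services) = -57.9 + 27.4 = -30.5
Net primary income = 87.2 - 96.6 = -9.4
Net secondary income = 9.9 - 19.5 = -9.6
Current account = -30.5 + (-9.4) + (-9.6) = -49.5
Financial account = -(-49.5 + 5.1) = 44.4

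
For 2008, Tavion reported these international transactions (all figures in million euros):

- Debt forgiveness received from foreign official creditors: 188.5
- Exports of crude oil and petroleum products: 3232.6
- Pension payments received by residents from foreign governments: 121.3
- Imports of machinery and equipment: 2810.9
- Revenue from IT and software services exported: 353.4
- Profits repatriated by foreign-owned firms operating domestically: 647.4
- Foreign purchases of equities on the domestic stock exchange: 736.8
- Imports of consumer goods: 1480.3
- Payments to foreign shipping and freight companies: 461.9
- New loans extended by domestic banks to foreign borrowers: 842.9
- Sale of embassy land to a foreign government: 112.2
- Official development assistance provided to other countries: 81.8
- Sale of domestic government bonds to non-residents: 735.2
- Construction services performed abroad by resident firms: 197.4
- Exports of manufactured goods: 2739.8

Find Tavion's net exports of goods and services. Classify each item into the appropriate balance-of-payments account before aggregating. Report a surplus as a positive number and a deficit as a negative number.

Goods: 2739.8 - 2810.9 + 3232.6 - 1480.3 = 1681.2
Services: 197.4 - 461.9 + 353.4 = 88.9
Trade balance = 1681.2 + 88.9 = 1770.1
(Excluded from the trade balance — capital account: debt forgiveness received from foreign official creditors 188.5, sale of embassy land to a foreign government 112.2; secondary income: pension payments received by residents from foreign governments 121.3, official development assistance provided to other countries 81.8; primary income: profits repatriated by foreign-owned firms operating domestically 647.4; financial account: foreign purchases of equities on the domestic stock exchange 736.8, new loans extended by domestic banks to foreign borrowers 842.9, sale of domestic government bonds to non-residents 735.2.)

1770.1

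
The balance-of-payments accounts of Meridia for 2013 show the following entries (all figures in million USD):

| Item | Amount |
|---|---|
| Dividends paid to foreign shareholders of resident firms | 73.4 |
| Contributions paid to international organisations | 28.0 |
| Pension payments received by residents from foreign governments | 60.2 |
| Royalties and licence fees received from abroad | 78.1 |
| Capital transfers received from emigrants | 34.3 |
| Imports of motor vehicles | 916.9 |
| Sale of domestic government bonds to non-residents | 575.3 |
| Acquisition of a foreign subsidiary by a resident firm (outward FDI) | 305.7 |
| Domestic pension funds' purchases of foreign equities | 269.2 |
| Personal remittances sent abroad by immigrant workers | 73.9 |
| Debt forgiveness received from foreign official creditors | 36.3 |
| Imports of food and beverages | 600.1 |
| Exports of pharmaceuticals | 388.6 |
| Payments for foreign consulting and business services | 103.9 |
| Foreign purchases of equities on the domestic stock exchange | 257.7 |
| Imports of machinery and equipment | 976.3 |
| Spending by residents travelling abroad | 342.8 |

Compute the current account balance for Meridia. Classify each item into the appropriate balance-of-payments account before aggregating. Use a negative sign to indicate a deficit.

Goods: 388.6 - 976.3 - 600.1 - 916.9 = -2104.7
Services: 78.1 - 103.9 - 342.8 = -368.6
Primary income: -73.4
Secondary income: 60.2 - 28.0 - 73.9 = -41.7
Current account = (-2104.7) + (-368.6) + (-73.4) + (-41.7) = -2588.4
(Excluded from the current account — capital account: capital transfers received from emigrants 34.3, debt forgiveness received from foreign official creditors 36.3; financial account: sale of domestic government bonds to non-residents 575.3, acquisition of a foreign subsidiary by a resident firm (outward FDI) 305.7, domestic pension funds' purchases of foreign equities 269.2, foreign purchases of equities on the domestic stock exchange 257.7.)

-2588.4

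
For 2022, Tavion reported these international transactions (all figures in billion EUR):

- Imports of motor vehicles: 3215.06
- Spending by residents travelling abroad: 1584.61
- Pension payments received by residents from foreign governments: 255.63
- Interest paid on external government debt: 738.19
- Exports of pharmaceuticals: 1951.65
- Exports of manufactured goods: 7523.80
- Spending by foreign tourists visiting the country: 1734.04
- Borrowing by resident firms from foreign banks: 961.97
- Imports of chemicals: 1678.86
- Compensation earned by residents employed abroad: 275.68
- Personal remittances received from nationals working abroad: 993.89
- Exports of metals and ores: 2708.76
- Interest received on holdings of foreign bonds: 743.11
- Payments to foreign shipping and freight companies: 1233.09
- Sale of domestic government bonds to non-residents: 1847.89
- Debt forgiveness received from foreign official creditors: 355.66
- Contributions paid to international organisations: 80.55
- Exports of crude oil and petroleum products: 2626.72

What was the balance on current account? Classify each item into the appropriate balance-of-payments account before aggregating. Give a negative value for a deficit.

10282.92

Goods: 7523.80 + 2708.76 + 2626.72 - 1678.86 + 1951.65 - 3215.06 = 9917.01
Services: -1233.09 - 1584.61 + 1734.04 = -1083.66
Primary income: 275.68 - 738.19 + 743.11 = 280.60
Secondary income: -80.55 + 255.63 + 993.89 = 1168.97
Current account = 9917.01 + (-1083.66) + 280.60 + 1168.97 = 10282.92
(Excluded from the current account — financial account: borrowing by resident firms from foreign banks 961.97, sale of domestic government bonds to non-residents 1847.89; capital account: debt forgiveness received from foreign official creditors 355.66.)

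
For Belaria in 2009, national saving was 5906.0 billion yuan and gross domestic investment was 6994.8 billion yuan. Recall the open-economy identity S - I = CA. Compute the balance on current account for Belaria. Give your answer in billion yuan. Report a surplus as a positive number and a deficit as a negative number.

S - I = CA (net lending to the rest of the world).
CA = S - I = 5906.0 - 6994.8 = -1088.8

-1088.8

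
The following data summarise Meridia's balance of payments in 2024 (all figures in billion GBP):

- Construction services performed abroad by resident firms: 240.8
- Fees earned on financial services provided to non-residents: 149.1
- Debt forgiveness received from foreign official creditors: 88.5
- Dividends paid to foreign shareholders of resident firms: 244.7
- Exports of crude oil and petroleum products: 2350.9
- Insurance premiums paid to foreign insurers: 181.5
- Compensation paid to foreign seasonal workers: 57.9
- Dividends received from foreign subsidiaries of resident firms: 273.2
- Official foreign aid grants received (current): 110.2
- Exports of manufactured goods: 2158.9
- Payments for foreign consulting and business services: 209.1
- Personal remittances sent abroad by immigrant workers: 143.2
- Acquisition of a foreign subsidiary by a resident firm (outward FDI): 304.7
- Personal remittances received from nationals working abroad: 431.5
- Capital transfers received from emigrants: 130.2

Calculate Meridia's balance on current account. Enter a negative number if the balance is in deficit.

4878.2

Goods: 2350.9 + 2158.9 = 4509.8
Services: 149.1 - 181.5 - 209.1 + 240.8 = -0.7
Primary income: -57.9 - 244.7 + 273.2 = -29.4
Secondary income: 110.2 + 431.5 - 143.2 = 398.5
Current account = 4509.8 + (-0.7) + (-29.4) + 398.5 = 4878.2
(Excluded from the current account — capital account: debt forgiveness received from foreign official creditors 88.5, capital transfers received from emigrants 130.2; financial account: acquisition of a foreign subsidiary by a resident firm (outward FDI) 304.7.)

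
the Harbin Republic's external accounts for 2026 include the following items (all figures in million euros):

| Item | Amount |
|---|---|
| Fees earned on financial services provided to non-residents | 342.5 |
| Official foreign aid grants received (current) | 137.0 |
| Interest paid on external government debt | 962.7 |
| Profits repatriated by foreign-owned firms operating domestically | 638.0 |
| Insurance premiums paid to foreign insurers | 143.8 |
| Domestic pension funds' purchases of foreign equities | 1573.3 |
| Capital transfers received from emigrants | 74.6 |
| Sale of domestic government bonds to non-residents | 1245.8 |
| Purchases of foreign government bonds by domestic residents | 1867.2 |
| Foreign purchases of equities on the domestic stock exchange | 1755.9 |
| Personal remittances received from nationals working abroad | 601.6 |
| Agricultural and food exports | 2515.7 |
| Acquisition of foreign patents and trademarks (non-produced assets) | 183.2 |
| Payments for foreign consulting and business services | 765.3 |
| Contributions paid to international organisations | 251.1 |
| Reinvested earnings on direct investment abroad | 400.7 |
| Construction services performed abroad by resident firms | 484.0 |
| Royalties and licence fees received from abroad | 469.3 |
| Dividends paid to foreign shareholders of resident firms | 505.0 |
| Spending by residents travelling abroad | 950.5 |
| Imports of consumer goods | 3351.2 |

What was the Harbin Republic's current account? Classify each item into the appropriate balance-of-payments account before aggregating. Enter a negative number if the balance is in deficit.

-2616.8

Goods: 2515.7 - 3351.2 = -835.5
Services: 342.5 + 469.3 - 765.3 - 950.5 - 143.8 + 484.0 = -563.8
Primary income: 400.7 - 505.0 - 962.7 - 638.0 = -1705.0
Secondary income: -251.1 + 137.0 + 601.6 = 487.5
Current account = (-835.5) + (-563.8) + (-1705.0) + 487.5 = -2616.8
(Excluded from the current account — financial account: domestic pension funds' purchases of foreign equities 1573.3, sale of domestic government bonds to non-residents 1245.8, purchases of foreign government bonds by domestic residents 1867.2, foreign purchases of equities on the domestic stock exchange 1755.9; capital account: capital transfers received from emigrants 74.6, acquisition of foreign patents and trademarks (non-produced assets) 183.2.)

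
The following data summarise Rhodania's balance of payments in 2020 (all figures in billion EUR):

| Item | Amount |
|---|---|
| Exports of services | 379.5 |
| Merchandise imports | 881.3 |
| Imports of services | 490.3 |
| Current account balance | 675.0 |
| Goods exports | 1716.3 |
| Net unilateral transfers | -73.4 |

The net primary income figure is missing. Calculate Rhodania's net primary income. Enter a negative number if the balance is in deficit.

Current account = goods balance + services balance + net primary income + net secondary income
Sum of the known components = 650.8
Net primary income = CA - (known components) = 675.0 - 650.8 = 24.2

24.2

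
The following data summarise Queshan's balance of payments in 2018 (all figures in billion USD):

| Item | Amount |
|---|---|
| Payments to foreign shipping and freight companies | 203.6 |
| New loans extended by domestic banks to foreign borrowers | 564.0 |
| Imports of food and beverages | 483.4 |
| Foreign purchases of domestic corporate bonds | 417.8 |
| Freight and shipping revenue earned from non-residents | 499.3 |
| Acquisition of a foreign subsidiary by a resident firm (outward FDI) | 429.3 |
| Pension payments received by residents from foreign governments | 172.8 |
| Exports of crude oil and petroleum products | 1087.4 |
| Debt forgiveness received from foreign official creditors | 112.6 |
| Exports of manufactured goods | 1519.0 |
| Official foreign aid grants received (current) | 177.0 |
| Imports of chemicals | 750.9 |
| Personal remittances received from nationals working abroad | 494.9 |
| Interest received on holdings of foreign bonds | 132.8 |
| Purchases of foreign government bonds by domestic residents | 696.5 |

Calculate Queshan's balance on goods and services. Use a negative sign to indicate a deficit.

Goods: 1087.4 + 1519.0 - 750.9 - 483.4 = 1372.1
Services: 499.3 - 203.6 = 295.7
Trade balance = 1372.1 + 295.7 = 1667.8
(Excluded from the trade balance — financial account: new loans extended by domestic banks to foreign borrowers 564.0, foreign purchases of domestic corporate bonds 417.8, acquisition of a foreign subsidiary by a resident firm (outward FDI) 429.3, purchases of foreign government bonds by domestic residents 696.5; secondary income: pension payments received by residents from foreign governments 172.8, official foreign aid grants received (current) 177.0, personal remittances received from nationals working abroad 494.9; capital account: debt forgiveness received from foreign official creditors 112.6; primary income: interest received on holdings of foreign bonds 132.8.)

1667.8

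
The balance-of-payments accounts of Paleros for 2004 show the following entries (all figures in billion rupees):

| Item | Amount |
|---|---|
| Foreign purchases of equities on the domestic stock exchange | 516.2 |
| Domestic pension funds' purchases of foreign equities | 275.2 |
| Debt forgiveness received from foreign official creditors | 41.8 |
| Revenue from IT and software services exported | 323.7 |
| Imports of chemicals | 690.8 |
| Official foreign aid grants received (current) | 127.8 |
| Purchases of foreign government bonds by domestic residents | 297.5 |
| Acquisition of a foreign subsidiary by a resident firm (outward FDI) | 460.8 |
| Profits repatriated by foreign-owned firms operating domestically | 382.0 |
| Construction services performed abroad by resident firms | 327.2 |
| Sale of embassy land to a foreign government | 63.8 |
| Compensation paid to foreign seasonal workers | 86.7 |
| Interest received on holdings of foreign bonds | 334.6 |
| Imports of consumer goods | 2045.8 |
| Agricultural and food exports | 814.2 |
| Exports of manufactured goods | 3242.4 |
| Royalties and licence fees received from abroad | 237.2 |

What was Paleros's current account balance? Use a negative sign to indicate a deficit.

Goods: -690.8 + 814.2 + 3242.4 - 2045.8 = 1320.0
Services: 323.7 + 237.2 + 327.2 = 888.1
Primary income: -382.0 + 334.6 - 86.7 = -134.1
Secondary income: 127.8
Current account = 1320.0 + 888.1 + (-134.1) + 127.8 = 2201.8
(Excluded from the current account — financial account: foreign purchases of equities on the domestic stock exchange 516.2, domestic pension funds' purchases of foreign equities 275.2, purchases of foreign government bonds by domestic residents 297.5, acquisition of a foreign subsidiary by a resident firm (outward FDI) 460.8; capital account: debt forgiveness received from foreign official creditors 41.8, sale of embassy land to a foreign government 63.8.)

2201.8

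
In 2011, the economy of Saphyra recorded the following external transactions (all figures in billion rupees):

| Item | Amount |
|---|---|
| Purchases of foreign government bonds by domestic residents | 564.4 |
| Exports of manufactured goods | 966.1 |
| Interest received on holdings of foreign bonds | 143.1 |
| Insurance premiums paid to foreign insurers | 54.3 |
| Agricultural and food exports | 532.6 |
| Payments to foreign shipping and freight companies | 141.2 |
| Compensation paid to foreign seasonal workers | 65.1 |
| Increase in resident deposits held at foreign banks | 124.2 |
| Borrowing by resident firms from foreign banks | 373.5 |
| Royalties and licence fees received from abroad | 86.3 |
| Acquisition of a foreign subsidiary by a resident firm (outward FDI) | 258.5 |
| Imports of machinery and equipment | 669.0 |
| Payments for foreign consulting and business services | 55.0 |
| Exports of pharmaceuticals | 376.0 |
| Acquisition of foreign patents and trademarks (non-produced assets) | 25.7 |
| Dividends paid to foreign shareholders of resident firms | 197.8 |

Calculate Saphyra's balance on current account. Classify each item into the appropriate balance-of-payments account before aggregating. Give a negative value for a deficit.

Goods: -669.0 + 966.1 + 532.6 + 376.0 = 1205.7
Services: -55.0 + 86.3 - 54.3 - 141.2 = -164.2
Primary income: -65.1 + 143.1 - 197.8 = -119.8
Current account = 1205.7 + (-164.2) + (-119.8) = 921.7
(Excluded from the current account — financial account: purchases of foreign government bonds by domestic residents 564.4, increase in resident deposits held at foreign banks 124.2, borrowing by resident firms from foreign banks 373.5, acquisition of a foreign subsidiary by a resident firm (outward FDI) 258.5; capital account: acquisition of foreign patents and trademarks (non-produced assets) 25.7.)

921.7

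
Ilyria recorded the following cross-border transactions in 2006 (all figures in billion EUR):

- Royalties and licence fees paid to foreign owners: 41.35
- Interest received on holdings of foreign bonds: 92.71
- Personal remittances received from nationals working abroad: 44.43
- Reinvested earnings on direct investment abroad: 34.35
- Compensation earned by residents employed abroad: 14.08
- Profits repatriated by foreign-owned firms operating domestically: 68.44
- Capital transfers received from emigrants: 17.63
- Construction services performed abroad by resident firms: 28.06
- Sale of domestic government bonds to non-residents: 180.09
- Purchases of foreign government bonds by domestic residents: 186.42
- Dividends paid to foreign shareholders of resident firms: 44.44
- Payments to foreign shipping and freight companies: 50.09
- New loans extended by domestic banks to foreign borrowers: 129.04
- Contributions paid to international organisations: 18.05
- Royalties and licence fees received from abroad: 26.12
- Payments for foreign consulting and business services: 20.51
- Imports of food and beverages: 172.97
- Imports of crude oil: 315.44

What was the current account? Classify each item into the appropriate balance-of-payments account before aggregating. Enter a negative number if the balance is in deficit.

-491.54

Goods: -315.44 - 172.97 = -488.41
Services: -41.35 + 26.12 - 20.51 + 28.06 - 50.09 = -57.77
Primary income: 92.71 + 34.35 - 44.44 - 68.44 + 14.08 = 28.26
Secondary income: -18.05 + 44.43 = 26.38
Current account = (-488.41) + (-57.77) + 28.26 + 26.38 = -491.54
(Excluded from the current account — capital account: capital transfers received from emigrants 17.63; financial account: sale of domestic government bonds to non-residents 180.09, purchases of foreign government bonds by domestic residents 186.42, new loans extended by domestic banks to foreign borrowers 129.04.)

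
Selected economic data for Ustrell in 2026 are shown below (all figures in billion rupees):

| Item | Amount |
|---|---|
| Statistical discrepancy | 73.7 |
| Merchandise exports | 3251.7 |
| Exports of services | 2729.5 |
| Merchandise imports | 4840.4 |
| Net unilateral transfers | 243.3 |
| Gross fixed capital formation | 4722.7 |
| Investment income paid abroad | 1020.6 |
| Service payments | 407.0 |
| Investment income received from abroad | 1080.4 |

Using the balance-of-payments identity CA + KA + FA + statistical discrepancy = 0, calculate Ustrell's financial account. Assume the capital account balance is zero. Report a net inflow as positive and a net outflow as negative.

Goods balance = 3251.7 - 4840.4 = -1588.7
Services balance = 2729.5 - 407.0 = 2322.5
Trade balance (goods + services) = -1588.7 + 2322.5 = 733.8
Net primary income = 1080.4 - 1020.6 = 59.8
Net secondary income = 243.3
Current account = 733.8 + 59.8 + 243.3 = 1036.9
Financial account = -(1036.9 + 73.7) = -1110.6

-1110.6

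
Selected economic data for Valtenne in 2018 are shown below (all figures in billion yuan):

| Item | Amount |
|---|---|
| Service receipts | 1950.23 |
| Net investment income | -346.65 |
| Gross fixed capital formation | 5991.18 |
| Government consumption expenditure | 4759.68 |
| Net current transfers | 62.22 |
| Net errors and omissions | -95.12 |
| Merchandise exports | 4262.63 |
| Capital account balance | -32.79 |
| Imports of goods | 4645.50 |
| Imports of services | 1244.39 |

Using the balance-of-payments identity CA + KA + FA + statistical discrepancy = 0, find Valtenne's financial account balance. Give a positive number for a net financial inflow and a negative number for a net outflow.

89.37

Goods balance = 4262.63 - 4645.50 = -382.87
Services balance = 1950.23 - 1244.39 = 705.84
Trade balance (goods + services) = -382.87 + 705.84 = 322.97
Net primary income = -346.65
Net secondary income = 62.22
Current account = 322.97 + (-346.65) + 62.22 = 38.54
Financial account = -(38.54 + (-32.79) + (-95.12)) = 89.37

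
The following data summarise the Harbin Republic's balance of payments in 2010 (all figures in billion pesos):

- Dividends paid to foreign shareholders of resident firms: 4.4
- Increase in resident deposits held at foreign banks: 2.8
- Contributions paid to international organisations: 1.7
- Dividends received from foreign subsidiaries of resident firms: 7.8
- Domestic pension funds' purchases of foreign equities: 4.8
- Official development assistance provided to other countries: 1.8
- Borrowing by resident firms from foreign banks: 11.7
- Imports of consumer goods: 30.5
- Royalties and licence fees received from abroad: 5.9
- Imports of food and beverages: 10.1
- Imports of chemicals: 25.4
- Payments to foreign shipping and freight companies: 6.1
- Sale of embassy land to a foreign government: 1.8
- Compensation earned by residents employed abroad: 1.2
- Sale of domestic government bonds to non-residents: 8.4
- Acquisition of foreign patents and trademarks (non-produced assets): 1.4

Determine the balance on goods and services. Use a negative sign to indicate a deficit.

Goods: -10.1 - 25.4 - 30.5 = -66.0
Services: 5.9 - 6.1 = -0.2
Trade balance = -66.0 + (-0.2) = -66.2
(Excluded from the trade balance — primary income: dividends paid to foreign shareholders of resident firms 4.4, dividends received from foreign subsidiaries of resident firms 7.8, compensation earned by residents employed abroad 1.2; financial account: increase in resident deposits held at foreign banks 2.8, domestic pension funds' purchases of foreign equities 4.8, borrowing by resident firms from foreign banks 11.7, sale of domestic government bonds to non-residents 8.4; secondary income: contributions paid to international organisations 1.7, official development assistance provided to other countries 1.8; capital account: sale of embassy land to a foreign government 1.8, acquisition of foreign patents and trademarks (non-produced assets) 1.4.)

-66.2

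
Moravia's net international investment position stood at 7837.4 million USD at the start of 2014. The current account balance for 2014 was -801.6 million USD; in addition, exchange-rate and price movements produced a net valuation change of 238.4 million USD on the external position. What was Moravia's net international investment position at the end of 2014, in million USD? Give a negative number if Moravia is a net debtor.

Change in NIIP = current account + net valuation change = -801.6 + 238.4 = -563.2
End-of-year NIIP = 7837.4 + (-563.2) = 7274.2

7274.2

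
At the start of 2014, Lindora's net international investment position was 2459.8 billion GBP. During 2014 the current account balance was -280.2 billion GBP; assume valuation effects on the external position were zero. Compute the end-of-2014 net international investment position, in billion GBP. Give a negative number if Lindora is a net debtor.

With no valuation effects, change in NIIP = current account = -280.2
End-of-year NIIP = 2459.8 + (-280.2) = 2179.6

2179.6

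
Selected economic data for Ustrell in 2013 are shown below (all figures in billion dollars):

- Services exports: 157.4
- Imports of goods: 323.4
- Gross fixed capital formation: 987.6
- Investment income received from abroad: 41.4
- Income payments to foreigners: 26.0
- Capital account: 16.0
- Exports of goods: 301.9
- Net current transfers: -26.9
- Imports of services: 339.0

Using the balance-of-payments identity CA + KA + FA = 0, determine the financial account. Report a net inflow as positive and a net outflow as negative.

Goods balance = 301.9 - 323.4 = -21.5
Services balance = 157.4 - 339.0 = -181.6
Trade balance (goods + services) = -21.5 + (-181.6) = -203.1
Net primary income = 41.4 - 26.0 = 15.4
Net secondary income = -26.9
Current account = -203.1 + 15.4 + (-26.9) = -214.6
Financial account = -(-214.6 + 16.0) = 198.6

198.6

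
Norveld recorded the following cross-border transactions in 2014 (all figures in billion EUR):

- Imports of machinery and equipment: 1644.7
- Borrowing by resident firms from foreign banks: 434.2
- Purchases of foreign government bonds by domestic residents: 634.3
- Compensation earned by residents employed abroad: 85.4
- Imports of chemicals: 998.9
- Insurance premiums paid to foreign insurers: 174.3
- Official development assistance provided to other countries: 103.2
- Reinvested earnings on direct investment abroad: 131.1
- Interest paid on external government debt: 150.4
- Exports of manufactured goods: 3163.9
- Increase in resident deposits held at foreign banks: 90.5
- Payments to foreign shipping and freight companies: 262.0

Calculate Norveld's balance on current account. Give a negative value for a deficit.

46.9

Goods: -1644.7 - 998.9 + 3163.9 = 520.3
Services: -262.0 - 174.3 = -436.3
Primary income: -150.4 + 131.1 + 85.4 = 66.1
Secondary income: -103.2
Current account = 520.3 + (-436.3) + 66.1 + (-103.2) = 46.9
(Excluded from the current account — financial account: borrowing by resident firms from foreign banks 434.2, purchases of foreign government bonds by domestic residents 634.3, increase in resident deposits held at foreign banks 90.5.)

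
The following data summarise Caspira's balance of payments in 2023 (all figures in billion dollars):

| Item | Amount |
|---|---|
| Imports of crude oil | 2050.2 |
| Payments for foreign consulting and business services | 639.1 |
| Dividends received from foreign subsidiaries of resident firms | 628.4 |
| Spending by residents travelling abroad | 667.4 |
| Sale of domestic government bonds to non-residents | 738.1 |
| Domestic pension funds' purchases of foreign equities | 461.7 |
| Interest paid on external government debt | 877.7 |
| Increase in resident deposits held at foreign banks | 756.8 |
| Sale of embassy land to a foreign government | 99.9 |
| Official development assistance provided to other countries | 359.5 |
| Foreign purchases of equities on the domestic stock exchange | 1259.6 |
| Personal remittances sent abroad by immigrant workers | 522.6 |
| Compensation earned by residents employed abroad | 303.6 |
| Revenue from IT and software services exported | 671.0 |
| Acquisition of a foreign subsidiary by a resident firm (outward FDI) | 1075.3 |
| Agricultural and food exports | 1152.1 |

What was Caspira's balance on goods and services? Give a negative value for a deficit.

-1533.6

Goods: 1152.1 - 2050.2 = -898.1
Services: -667.4 + 671.0 - 639.1 = -635.5
Trade balance = -898.1 + (-635.5) = -1533.6
(Excluded from the trade balance — primary income: dividends received from foreign subsidiaries of resident firms 628.4, interest paid on external government debt 877.7, compensation earned by residents employed abroad 303.6; financial account: sale of domestic government bonds to non-residents 738.1, domestic pension funds' purchases of foreign equities 461.7, increase in resident deposits held at foreign banks 756.8, foreign purchases of equities on the domestic stock exchange 1259.6, acquisition of a foreign subsidiary by a resident firm (outward FDI) 1075.3; capital account: sale of embassy land to a foreign government 99.9; secondary income: official development assistance provided to other countries 359.5, personal remittances sent abroad by immigrant workers 522.6.)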